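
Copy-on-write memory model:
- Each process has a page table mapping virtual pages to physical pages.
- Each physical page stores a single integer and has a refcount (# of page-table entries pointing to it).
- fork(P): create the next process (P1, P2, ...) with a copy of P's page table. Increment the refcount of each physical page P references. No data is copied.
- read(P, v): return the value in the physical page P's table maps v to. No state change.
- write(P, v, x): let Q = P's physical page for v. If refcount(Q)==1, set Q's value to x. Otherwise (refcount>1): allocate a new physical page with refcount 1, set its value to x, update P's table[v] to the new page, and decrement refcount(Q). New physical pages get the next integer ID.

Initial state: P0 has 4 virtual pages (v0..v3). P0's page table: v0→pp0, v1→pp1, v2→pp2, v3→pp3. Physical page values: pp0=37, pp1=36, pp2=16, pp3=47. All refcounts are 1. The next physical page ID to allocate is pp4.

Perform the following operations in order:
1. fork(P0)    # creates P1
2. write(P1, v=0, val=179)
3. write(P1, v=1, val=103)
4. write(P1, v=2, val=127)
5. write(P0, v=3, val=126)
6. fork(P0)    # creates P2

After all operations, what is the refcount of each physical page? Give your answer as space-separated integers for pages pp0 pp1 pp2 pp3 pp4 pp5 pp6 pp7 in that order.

Answer: 2 2 2 1 1 1 1 2

Derivation:
Op 1: fork(P0) -> P1. 4 ppages; refcounts: pp0:2 pp1:2 pp2:2 pp3:2
Op 2: write(P1, v0, 179). refcount(pp0)=2>1 -> COPY to pp4. 5 ppages; refcounts: pp0:1 pp1:2 pp2:2 pp3:2 pp4:1
Op 3: write(P1, v1, 103). refcount(pp1)=2>1 -> COPY to pp5. 6 ppages; refcounts: pp0:1 pp1:1 pp2:2 pp3:2 pp4:1 pp5:1
Op 4: write(P1, v2, 127). refcount(pp2)=2>1 -> COPY to pp6. 7 ppages; refcounts: pp0:1 pp1:1 pp2:1 pp3:2 pp4:1 pp5:1 pp6:1
Op 5: write(P0, v3, 126). refcount(pp3)=2>1 -> COPY to pp7. 8 ppages; refcounts: pp0:1 pp1:1 pp2:1 pp3:1 pp4:1 pp5:1 pp6:1 pp7:1
Op 6: fork(P0) -> P2. 8 ppages; refcounts: pp0:2 pp1:2 pp2:2 pp3:1 pp4:1 pp5:1 pp6:1 pp7:2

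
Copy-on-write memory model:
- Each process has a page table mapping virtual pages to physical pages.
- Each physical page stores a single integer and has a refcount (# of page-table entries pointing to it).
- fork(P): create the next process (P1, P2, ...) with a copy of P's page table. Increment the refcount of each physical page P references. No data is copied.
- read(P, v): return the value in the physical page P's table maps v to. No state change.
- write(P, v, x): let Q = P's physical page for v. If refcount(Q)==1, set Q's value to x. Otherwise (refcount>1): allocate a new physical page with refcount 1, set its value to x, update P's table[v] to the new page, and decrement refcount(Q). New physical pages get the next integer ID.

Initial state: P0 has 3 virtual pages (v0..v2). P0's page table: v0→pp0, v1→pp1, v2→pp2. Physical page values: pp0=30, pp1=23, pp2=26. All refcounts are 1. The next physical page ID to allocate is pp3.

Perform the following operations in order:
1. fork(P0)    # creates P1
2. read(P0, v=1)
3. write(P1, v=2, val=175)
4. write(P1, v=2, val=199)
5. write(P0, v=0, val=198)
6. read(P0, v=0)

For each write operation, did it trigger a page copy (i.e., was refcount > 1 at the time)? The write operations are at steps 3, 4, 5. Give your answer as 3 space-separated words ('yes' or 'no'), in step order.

Op 1: fork(P0) -> P1. 3 ppages; refcounts: pp0:2 pp1:2 pp2:2
Op 2: read(P0, v1) -> 23. No state change.
Op 3: write(P1, v2, 175). refcount(pp2)=2>1 -> COPY to pp3. 4 ppages; refcounts: pp0:2 pp1:2 pp2:1 pp3:1
Op 4: write(P1, v2, 199). refcount(pp3)=1 -> write in place. 4 ppages; refcounts: pp0:2 pp1:2 pp2:1 pp3:1
Op 5: write(P0, v0, 198). refcount(pp0)=2>1 -> COPY to pp4. 5 ppages; refcounts: pp0:1 pp1:2 pp2:1 pp3:1 pp4:1
Op 6: read(P0, v0) -> 198. No state change.

yes no yes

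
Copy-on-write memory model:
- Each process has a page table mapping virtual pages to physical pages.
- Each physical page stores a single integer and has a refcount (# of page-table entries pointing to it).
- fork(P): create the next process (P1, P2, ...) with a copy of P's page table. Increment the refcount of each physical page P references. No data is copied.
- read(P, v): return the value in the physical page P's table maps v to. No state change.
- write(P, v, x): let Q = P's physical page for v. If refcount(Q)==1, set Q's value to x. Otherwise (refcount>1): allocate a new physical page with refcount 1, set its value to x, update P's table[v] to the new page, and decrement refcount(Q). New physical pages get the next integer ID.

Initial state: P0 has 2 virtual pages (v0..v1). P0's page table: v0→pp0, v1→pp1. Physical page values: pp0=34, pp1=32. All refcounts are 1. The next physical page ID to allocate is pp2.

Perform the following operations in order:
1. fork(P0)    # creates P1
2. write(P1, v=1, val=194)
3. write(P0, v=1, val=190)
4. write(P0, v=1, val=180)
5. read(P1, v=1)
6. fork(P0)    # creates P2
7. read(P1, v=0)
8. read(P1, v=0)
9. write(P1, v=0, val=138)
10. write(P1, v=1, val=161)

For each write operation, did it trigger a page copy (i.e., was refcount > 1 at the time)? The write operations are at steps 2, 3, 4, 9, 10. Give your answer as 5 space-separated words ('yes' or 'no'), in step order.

Op 1: fork(P0) -> P1. 2 ppages; refcounts: pp0:2 pp1:2
Op 2: write(P1, v1, 194). refcount(pp1)=2>1 -> COPY to pp2. 3 ppages; refcounts: pp0:2 pp1:1 pp2:1
Op 3: write(P0, v1, 190). refcount(pp1)=1 -> write in place. 3 ppages; refcounts: pp0:2 pp1:1 pp2:1
Op 4: write(P0, v1, 180). refcount(pp1)=1 -> write in place. 3 ppages; refcounts: pp0:2 pp1:1 pp2:1
Op 5: read(P1, v1) -> 194. No state change.
Op 6: fork(P0) -> P2. 3 ppages; refcounts: pp0:3 pp1:2 pp2:1
Op 7: read(P1, v0) -> 34. No state change.
Op 8: read(P1, v0) -> 34. No state change.
Op 9: write(P1, v0, 138). refcount(pp0)=3>1 -> COPY to pp3. 4 ppages; refcounts: pp0:2 pp1:2 pp2:1 pp3:1
Op 10: write(P1, v1, 161). refcount(pp2)=1 -> write in place. 4 ppages; refcounts: pp0:2 pp1:2 pp2:1 pp3:1

yes no no yes no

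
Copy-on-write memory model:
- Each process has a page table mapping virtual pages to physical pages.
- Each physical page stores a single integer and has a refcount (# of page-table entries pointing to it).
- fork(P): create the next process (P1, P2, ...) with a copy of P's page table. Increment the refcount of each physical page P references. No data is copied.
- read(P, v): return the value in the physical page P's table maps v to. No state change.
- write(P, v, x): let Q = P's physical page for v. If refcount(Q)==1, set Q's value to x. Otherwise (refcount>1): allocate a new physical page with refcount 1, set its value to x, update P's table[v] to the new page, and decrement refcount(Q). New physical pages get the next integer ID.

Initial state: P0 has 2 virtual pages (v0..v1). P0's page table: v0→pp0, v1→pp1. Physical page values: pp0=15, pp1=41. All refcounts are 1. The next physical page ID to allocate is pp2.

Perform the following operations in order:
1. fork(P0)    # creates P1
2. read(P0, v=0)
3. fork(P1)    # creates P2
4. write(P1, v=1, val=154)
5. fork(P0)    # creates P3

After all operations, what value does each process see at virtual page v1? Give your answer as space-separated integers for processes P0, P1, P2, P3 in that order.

Answer: 41 154 41 41

Derivation:
Op 1: fork(P0) -> P1. 2 ppages; refcounts: pp0:2 pp1:2
Op 2: read(P0, v0) -> 15. No state change.
Op 3: fork(P1) -> P2. 2 ppages; refcounts: pp0:3 pp1:3
Op 4: write(P1, v1, 154). refcount(pp1)=3>1 -> COPY to pp2. 3 ppages; refcounts: pp0:3 pp1:2 pp2:1
Op 5: fork(P0) -> P3. 3 ppages; refcounts: pp0:4 pp1:3 pp2:1
P0: v1 -> pp1 = 41
P1: v1 -> pp2 = 154
P2: v1 -> pp1 = 41
P3: v1 -> pp1 = 41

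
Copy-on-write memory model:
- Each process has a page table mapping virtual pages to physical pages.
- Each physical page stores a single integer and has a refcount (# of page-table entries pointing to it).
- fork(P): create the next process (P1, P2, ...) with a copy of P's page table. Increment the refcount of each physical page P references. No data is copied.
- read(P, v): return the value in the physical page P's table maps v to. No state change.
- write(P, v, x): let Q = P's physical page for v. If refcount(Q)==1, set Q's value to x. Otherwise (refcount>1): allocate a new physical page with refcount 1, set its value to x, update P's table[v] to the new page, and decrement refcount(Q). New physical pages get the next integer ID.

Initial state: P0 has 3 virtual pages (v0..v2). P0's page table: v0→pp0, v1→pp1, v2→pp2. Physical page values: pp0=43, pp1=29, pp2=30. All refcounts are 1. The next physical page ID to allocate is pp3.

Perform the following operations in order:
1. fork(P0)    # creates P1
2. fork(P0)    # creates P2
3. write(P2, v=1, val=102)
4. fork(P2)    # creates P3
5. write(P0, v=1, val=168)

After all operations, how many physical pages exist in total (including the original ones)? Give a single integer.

Answer: 5

Derivation:
Op 1: fork(P0) -> P1. 3 ppages; refcounts: pp0:2 pp1:2 pp2:2
Op 2: fork(P0) -> P2. 3 ppages; refcounts: pp0:3 pp1:3 pp2:3
Op 3: write(P2, v1, 102). refcount(pp1)=3>1 -> COPY to pp3. 4 ppages; refcounts: pp0:3 pp1:2 pp2:3 pp3:1
Op 4: fork(P2) -> P3. 4 ppages; refcounts: pp0:4 pp1:2 pp2:4 pp3:2
Op 5: write(P0, v1, 168). refcount(pp1)=2>1 -> COPY to pp4. 5 ppages; refcounts: pp0:4 pp1:1 pp2:4 pp3:2 pp4:1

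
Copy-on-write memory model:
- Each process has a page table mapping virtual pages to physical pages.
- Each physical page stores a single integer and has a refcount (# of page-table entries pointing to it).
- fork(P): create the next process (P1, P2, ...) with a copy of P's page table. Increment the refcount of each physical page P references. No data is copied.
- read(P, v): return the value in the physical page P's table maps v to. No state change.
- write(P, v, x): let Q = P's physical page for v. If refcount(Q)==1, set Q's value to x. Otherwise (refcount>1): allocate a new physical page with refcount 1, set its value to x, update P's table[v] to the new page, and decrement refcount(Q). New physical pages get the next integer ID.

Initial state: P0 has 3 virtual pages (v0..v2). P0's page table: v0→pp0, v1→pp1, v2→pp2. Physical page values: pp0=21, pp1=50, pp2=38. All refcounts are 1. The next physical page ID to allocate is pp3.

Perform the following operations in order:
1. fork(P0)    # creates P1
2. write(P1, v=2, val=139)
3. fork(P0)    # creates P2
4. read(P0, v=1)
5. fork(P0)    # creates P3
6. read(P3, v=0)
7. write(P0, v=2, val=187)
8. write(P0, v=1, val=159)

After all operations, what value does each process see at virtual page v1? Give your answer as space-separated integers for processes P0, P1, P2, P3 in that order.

Answer: 159 50 50 50

Derivation:
Op 1: fork(P0) -> P1. 3 ppages; refcounts: pp0:2 pp1:2 pp2:2
Op 2: write(P1, v2, 139). refcount(pp2)=2>1 -> COPY to pp3. 4 ppages; refcounts: pp0:2 pp1:2 pp2:1 pp3:1
Op 3: fork(P0) -> P2. 4 ppages; refcounts: pp0:3 pp1:3 pp2:2 pp3:1
Op 4: read(P0, v1) -> 50. No state change.
Op 5: fork(P0) -> P3. 4 ppages; refcounts: pp0:4 pp1:4 pp2:3 pp3:1
Op 6: read(P3, v0) -> 21. No state change.
Op 7: write(P0, v2, 187). refcount(pp2)=3>1 -> COPY to pp4. 5 ppages; refcounts: pp0:4 pp1:4 pp2:2 pp3:1 pp4:1
Op 8: write(P0, v1, 159). refcount(pp1)=4>1 -> COPY to pp5. 6 ppages; refcounts: pp0:4 pp1:3 pp2:2 pp3:1 pp4:1 pp5:1
P0: v1 -> pp5 = 159
P1: v1 -> pp1 = 50
P2: v1 -> pp1 = 50
P3: v1 -> pp1 = 50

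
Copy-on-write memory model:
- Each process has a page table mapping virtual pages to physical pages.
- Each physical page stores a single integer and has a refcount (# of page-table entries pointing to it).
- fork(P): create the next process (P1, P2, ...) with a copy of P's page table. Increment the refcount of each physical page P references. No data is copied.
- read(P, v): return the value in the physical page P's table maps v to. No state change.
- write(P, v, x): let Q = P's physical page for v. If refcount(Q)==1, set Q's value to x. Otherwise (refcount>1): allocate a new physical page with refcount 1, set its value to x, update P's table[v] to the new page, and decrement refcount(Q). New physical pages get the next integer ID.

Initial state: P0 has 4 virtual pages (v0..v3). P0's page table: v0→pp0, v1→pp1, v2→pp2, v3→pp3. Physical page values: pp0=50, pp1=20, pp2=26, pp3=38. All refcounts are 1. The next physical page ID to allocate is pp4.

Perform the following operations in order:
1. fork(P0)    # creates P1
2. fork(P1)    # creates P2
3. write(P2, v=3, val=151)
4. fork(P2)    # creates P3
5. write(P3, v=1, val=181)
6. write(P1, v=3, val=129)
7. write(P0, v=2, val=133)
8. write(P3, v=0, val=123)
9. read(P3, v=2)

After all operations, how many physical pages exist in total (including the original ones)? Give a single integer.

Answer: 9

Derivation:
Op 1: fork(P0) -> P1. 4 ppages; refcounts: pp0:2 pp1:2 pp2:2 pp3:2
Op 2: fork(P1) -> P2. 4 ppages; refcounts: pp0:3 pp1:3 pp2:3 pp3:3
Op 3: write(P2, v3, 151). refcount(pp3)=3>1 -> COPY to pp4. 5 ppages; refcounts: pp0:3 pp1:3 pp2:3 pp3:2 pp4:1
Op 4: fork(P2) -> P3. 5 ppages; refcounts: pp0:4 pp1:4 pp2:4 pp3:2 pp4:2
Op 5: write(P3, v1, 181). refcount(pp1)=4>1 -> COPY to pp5. 6 ppages; refcounts: pp0:4 pp1:3 pp2:4 pp3:2 pp4:2 pp5:1
Op 6: write(P1, v3, 129). refcount(pp3)=2>1 -> COPY to pp6. 7 ppages; refcounts: pp0:4 pp1:3 pp2:4 pp3:1 pp4:2 pp5:1 pp6:1
Op 7: write(P0, v2, 133). refcount(pp2)=4>1 -> COPY to pp7. 8 ppages; refcounts: pp0:4 pp1:3 pp2:3 pp3:1 pp4:2 pp5:1 pp6:1 pp7:1
Op 8: write(P3, v0, 123). refcount(pp0)=4>1 -> COPY to pp8. 9 ppages; refcounts: pp0:3 pp1:3 pp2:3 pp3:1 pp4:2 pp5:1 pp6:1 pp7:1 pp8:1
Op 9: read(P3, v2) -> 26. No state change.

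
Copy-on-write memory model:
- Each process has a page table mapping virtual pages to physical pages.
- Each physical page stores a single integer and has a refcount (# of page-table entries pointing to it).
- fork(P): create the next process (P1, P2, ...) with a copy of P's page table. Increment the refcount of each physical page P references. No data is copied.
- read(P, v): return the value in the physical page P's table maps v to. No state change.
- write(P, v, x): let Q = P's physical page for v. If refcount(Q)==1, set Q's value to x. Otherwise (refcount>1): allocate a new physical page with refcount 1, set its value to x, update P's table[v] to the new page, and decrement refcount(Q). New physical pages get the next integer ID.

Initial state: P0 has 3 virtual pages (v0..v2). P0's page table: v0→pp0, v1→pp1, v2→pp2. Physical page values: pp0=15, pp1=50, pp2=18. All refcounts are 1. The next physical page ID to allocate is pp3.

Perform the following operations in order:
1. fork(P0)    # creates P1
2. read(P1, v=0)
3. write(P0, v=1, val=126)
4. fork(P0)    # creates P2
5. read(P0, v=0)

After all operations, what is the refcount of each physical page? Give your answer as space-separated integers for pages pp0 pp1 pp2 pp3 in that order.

Answer: 3 1 3 2

Derivation:
Op 1: fork(P0) -> P1. 3 ppages; refcounts: pp0:2 pp1:2 pp2:2
Op 2: read(P1, v0) -> 15. No state change.
Op 3: write(P0, v1, 126). refcount(pp1)=2>1 -> COPY to pp3. 4 ppages; refcounts: pp0:2 pp1:1 pp2:2 pp3:1
Op 4: fork(P0) -> P2. 4 ppages; refcounts: pp0:3 pp1:1 pp2:3 pp3:2
Op 5: read(P0, v0) -> 15. No state change.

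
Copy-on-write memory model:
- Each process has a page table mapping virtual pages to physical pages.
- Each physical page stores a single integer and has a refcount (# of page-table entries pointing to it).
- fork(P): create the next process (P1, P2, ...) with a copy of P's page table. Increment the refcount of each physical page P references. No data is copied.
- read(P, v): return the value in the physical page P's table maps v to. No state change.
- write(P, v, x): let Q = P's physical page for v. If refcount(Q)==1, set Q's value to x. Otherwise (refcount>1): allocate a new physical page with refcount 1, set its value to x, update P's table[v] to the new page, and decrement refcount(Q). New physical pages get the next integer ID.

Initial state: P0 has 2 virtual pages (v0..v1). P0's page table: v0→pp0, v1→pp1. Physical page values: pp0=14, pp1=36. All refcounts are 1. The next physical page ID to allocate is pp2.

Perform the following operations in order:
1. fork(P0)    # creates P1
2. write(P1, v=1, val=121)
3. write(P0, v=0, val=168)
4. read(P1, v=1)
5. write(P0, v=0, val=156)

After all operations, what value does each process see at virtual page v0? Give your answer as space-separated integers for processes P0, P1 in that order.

Op 1: fork(P0) -> P1. 2 ppages; refcounts: pp0:2 pp1:2
Op 2: write(P1, v1, 121). refcount(pp1)=2>1 -> COPY to pp2. 3 ppages; refcounts: pp0:2 pp1:1 pp2:1
Op 3: write(P0, v0, 168). refcount(pp0)=2>1 -> COPY to pp3. 4 ppages; refcounts: pp0:1 pp1:1 pp2:1 pp3:1
Op 4: read(P1, v1) -> 121. No state change.
Op 5: write(P0, v0, 156). refcount(pp3)=1 -> write in place. 4 ppages; refcounts: pp0:1 pp1:1 pp2:1 pp3:1
P0: v0 -> pp3 = 156
P1: v0 -> pp0 = 14

Answer: 156 14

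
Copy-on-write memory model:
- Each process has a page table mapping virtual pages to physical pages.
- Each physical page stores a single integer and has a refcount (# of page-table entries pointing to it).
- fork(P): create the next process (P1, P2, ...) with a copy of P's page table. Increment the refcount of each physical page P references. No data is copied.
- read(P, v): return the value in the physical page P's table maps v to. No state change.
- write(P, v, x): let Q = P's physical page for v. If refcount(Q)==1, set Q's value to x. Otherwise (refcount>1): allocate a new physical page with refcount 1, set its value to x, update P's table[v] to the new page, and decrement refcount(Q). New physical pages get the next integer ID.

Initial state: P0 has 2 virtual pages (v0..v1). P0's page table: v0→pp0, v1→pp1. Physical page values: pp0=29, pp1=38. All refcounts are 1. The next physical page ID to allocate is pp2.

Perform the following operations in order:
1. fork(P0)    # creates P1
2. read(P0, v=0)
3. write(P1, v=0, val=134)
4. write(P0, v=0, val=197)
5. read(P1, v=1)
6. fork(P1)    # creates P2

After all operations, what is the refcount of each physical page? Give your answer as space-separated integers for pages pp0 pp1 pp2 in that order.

Op 1: fork(P0) -> P1. 2 ppages; refcounts: pp0:2 pp1:2
Op 2: read(P0, v0) -> 29. No state change.
Op 3: write(P1, v0, 134). refcount(pp0)=2>1 -> COPY to pp2. 3 ppages; refcounts: pp0:1 pp1:2 pp2:1
Op 4: write(P0, v0, 197). refcount(pp0)=1 -> write in place. 3 ppages; refcounts: pp0:1 pp1:2 pp2:1
Op 5: read(P1, v1) -> 38. No state change.
Op 6: fork(P1) -> P2. 3 ppages; refcounts: pp0:1 pp1:3 pp2:2

Answer: 1 3 2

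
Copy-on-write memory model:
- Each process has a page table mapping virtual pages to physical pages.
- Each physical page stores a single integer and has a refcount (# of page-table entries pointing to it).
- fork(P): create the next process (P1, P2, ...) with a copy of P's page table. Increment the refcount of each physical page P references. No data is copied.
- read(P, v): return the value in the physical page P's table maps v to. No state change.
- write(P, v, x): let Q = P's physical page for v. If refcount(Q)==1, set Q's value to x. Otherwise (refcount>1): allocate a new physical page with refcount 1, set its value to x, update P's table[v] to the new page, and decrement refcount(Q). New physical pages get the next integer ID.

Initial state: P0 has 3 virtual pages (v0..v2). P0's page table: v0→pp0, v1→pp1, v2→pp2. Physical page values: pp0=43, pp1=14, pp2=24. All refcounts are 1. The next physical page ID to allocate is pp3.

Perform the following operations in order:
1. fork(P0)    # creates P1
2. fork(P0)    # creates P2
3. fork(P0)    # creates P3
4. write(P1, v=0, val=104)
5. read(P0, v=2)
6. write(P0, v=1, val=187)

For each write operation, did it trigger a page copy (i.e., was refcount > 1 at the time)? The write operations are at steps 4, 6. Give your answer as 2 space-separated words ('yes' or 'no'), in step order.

Op 1: fork(P0) -> P1. 3 ppages; refcounts: pp0:2 pp1:2 pp2:2
Op 2: fork(P0) -> P2. 3 ppages; refcounts: pp0:3 pp1:3 pp2:3
Op 3: fork(P0) -> P3. 3 ppages; refcounts: pp0:4 pp1:4 pp2:4
Op 4: write(P1, v0, 104). refcount(pp0)=4>1 -> COPY to pp3. 4 ppages; refcounts: pp0:3 pp1:4 pp2:4 pp3:1
Op 5: read(P0, v2) -> 24. No state change.
Op 6: write(P0, v1, 187). refcount(pp1)=4>1 -> COPY to pp4. 5 ppages; refcounts: pp0:3 pp1:3 pp2:4 pp3:1 pp4:1

yes yes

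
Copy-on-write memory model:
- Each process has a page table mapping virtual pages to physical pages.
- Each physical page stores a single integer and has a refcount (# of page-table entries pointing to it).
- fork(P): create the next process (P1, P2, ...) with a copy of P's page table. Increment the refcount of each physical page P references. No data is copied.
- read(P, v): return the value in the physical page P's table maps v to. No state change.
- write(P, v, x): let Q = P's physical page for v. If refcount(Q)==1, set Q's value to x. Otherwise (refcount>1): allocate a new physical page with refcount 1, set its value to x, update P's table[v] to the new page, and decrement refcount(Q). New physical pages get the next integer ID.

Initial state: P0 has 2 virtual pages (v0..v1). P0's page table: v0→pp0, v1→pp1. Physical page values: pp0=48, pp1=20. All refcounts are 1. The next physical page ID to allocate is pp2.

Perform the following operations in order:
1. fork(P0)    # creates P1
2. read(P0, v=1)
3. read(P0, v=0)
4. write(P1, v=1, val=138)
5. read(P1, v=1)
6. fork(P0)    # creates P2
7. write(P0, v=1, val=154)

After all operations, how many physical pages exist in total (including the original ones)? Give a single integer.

Op 1: fork(P0) -> P1. 2 ppages; refcounts: pp0:2 pp1:2
Op 2: read(P0, v1) -> 20. No state change.
Op 3: read(P0, v0) -> 48. No state change.
Op 4: write(P1, v1, 138). refcount(pp1)=2>1 -> COPY to pp2. 3 ppages; refcounts: pp0:2 pp1:1 pp2:1
Op 5: read(P1, v1) -> 138. No state change.
Op 6: fork(P0) -> P2. 3 ppages; refcounts: pp0:3 pp1:2 pp2:1
Op 7: write(P0, v1, 154). refcount(pp1)=2>1 -> COPY to pp3. 4 ppages; refcounts: pp0:3 pp1:1 pp2:1 pp3:1

Answer: 4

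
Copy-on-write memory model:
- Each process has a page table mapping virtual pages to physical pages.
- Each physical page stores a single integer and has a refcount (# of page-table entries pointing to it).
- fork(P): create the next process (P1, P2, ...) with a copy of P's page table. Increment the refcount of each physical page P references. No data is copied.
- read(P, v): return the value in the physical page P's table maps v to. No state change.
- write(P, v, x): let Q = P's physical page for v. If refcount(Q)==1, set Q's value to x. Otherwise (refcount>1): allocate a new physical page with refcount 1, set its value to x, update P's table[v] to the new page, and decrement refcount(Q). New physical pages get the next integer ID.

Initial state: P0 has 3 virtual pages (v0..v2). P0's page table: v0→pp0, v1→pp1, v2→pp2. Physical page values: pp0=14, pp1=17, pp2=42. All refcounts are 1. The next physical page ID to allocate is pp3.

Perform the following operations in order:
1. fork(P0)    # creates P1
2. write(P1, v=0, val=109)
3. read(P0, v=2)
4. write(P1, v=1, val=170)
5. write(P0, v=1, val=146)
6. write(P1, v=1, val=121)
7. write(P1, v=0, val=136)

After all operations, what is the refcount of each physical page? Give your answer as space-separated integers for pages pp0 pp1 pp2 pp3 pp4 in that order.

Op 1: fork(P0) -> P1. 3 ppages; refcounts: pp0:2 pp1:2 pp2:2
Op 2: write(P1, v0, 109). refcount(pp0)=2>1 -> COPY to pp3. 4 ppages; refcounts: pp0:1 pp1:2 pp2:2 pp3:1
Op 3: read(P0, v2) -> 42. No state change.
Op 4: write(P1, v1, 170). refcount(pp1)=2>1 -> COPY to pp4. 5 ppages; refcounts: pp0:1 pp1:1 pp2:2 pp3:1 pp4:1
Op 5: write(P0, v1, 146). refcount(pp1)=1 -> write in place. 5 ppages; refcounts: pp0:1 pp1:1 pp2:2 pp3:1 pp4:1
Op 6: write(P1, v1, 121). refcount(pp4)=1 -> write in place. 5 ppages; refcounts: pp0:1 pp1:1 pp2:2 pp3:1 pp4:1
Op 7: write(P1, v0, 136). refcount(pp3)=1 -> write in place. 5 ppages; refcounts: pp0:1 pp1:1 pp2:2 pp3:1 pp4:1

Answer: 1 1 2 1 1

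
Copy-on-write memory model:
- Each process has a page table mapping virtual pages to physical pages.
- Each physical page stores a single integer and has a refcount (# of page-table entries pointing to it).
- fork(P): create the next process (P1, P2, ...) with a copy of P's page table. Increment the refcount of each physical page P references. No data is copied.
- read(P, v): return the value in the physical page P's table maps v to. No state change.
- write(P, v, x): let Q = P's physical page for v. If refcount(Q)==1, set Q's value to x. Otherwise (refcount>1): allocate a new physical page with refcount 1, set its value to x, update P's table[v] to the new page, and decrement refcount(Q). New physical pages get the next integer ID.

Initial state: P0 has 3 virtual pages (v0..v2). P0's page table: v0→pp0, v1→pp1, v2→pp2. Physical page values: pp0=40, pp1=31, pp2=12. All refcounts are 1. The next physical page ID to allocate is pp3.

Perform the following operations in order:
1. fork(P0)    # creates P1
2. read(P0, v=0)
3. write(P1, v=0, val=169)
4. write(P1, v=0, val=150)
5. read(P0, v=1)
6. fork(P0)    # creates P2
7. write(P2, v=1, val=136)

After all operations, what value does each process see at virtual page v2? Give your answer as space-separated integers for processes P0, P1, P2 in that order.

Answer: 12 12 12

Derivation:
Op 1: fork(P0) -> P1. 3 ppages; refcounts: pp0:2 pp1:2 pp2:2
Op 2: read(P0, v0) -> 40. No state change.
Op 3: write(P1, v0, 169). refcount(pp0)=2>1 -> COPY to pp3. 4 ppages; refcounts: pp0:1 pp1:2 pp2:2 pp3:1
Op 4: write(P1, v0, 150). refcount(pp3)=1 -> write in place. 4 ppages; refcounts: pp0:1 pp1:2 pp2:2 pp3:1
Op 5: read(P0, v1) -> 31. No state change.
Op 6: fork(P0) -> P2. 4 ppages; refcounts: pp0:2 pp1:3 pp2:3 pp3:1
Op 7: write(P2, v1, 136). refcount(pp1)=3>1 -> COPY to pp4. 5 ppages; refcounts: pp0:2 pp1:2 pp2:3 pp3:1 pp4:1
P0: v2 -> pp2 = 12
P1: v2 -> pp2 = 12
P2: v2 -> pp2 = 12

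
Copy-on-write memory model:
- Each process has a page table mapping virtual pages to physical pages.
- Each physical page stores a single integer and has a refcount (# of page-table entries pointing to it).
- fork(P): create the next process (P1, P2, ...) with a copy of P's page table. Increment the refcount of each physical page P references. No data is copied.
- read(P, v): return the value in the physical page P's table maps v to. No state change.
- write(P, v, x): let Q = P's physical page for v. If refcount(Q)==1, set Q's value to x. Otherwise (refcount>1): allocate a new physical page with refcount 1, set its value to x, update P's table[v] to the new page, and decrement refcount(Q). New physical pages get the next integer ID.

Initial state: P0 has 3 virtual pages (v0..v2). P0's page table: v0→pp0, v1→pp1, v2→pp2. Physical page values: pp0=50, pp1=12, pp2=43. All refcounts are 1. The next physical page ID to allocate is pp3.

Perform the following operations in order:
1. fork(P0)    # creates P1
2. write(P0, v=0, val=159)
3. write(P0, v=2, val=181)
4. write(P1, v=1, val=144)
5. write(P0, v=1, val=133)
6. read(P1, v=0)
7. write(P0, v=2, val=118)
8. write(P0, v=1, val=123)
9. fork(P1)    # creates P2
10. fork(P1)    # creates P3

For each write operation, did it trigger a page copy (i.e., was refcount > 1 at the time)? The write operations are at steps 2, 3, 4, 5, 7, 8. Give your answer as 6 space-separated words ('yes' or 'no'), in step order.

Op 1: fork(P0) -> P1. 3 ppages; refcounts: pp0:2 pp1:2 pp2:2
Op 2: write(P0, v0, 159). refcount(pp0)=2>1 -> COPY to pp3. 4 ppages; refcounts: pp0:1 pp1:2 pp2:2 pp3:1
Op 3: write(P0, v2, 181). refcount(pp2)=2>1 -> COPY to pp4. 5 ppages; refcounts: pp0:1 pp1:2 pp2:1 pp3:1 pp4:1
Op 4: write(P1, v1, 144). refcount(pp1)=2>1 -> COPY to pp5. 6 ppages; refcounts: pp0:1 pp1:1 pp2:1 pp3:1 pp4:1 pp5:1
Op 5: write(P0, v1, 133). refcount(pp1)=1 -> write in place. 6 ppages; refcounts: pp0:1 pp1:1 pp2:1 pp3:1 pp4:1 pp5:1
Op 6: read(P1, v0) -> 50. No state change.
Op 7: write(P0, v2, 118). refcount(pp4)=1 -> write in place. 6 ppages; refcounts: pp0:1 pp1:1 pp2:1 pp3:1 pp4:1 pp5:1
Op 8: write(P0, v1, 123). refcount(pp1)=1 -> write in place. 6 ppages; refcounts: pp0:1 pp1:1 pp2:1 pp3:1 pp4:1 pp5:1
Op 9: fork(P1) -> P2. 6 ppages; refcounts: pp0:2 pp1:1 pp2:2 pp3:1 pp4:1 pp5:2
Op 10: fork(P1) -> P3. 6 ppages; refcounts: pp0:3 pp1:1 pp2:3 pp3:1 pp4:1 pp5:3

yes yes yes no no no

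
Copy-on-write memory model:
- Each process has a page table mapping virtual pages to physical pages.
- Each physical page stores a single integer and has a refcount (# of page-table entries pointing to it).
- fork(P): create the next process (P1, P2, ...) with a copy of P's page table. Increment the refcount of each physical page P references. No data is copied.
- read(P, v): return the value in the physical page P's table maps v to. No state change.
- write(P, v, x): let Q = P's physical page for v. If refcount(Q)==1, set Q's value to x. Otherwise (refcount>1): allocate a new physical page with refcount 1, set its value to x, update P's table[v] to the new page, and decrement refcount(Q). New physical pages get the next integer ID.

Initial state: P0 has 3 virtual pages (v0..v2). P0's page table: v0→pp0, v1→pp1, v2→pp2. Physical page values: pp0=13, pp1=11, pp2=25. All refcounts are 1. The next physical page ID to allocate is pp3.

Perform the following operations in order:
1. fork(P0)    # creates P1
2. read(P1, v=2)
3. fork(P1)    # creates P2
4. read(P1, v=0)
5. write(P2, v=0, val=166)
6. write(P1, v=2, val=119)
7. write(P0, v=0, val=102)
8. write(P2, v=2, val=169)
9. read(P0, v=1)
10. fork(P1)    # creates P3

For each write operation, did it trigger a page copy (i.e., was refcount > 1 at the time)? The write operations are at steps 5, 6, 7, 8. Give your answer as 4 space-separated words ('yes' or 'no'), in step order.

Op 1: fork(P0) -> P1. 3 ppages; refcounts: pp0:2 pp1:2 pp2:2
Op 2: read(P1, v2) -> 25. No state change.
Op 3: fork(P1) -> P2. 3 ppages; refcounts: pp0:3 pp1:3 pp2:3
Op 4: read(P1, v0) -> 13. No state change.
Op 5: write(P2, v0, 166). refcount(pp0)=3>1 -> COPY to pp3. 4 ppages; refcounts: pp0:2 pp1:3 pp2:3 pp3:1
Op 6: write(P1, v2, 119). refcount(pp2)=3>1 -> COPY to pp4. 5 ppages; refcounts: pp0:2 pp1:3 pp2:2 pp3:1 pp4:1
Op 7: write(P0, v0, 102). refcount(pp0)=2>1 -> COPY to pp5. 6 ppages; refcounts: pp0:1 pp1:3 pp2:2 pp3:1 pp4:1 pp5:1
Op 8: write(P2, v2, 169). refcount(pp2)=2>1 -> COPY to pp6. 7 ppages; refcounts: pp0:1 pp1:3 pp2:1 pp3:1 pp4:1 pp5:1 pp6:1
Op 9: read(P0, v1) -> 11. No state change.
Op 10: fork(P1) -> P3. 7 ppages; refcounts: pp0:2 pp1:4 pp2:1 pp3:1 pp4:2 pp5:1 pp6:1

yes yes yes yes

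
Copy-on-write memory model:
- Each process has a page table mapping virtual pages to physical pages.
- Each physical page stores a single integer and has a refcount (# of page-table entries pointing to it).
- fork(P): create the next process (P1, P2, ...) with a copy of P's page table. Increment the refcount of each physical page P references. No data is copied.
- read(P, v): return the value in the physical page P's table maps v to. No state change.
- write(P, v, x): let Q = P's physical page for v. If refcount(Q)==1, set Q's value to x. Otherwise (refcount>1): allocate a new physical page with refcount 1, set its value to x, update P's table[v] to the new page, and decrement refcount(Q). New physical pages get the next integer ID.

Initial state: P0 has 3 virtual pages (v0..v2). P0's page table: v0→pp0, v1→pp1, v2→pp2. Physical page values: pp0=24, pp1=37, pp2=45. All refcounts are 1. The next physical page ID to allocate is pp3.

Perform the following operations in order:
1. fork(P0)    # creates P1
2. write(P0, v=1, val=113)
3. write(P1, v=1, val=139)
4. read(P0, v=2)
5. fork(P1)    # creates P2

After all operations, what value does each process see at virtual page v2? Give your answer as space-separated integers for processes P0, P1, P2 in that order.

Answer: 45 45 45

Derivation:
Op 1: fork(P0) -> P1. 3 ppages; refcounts: pp0:2 pp1:2 pp2:2
Op 2: write(P0, v1, 113). refcount(pp1)=2>1 -> COPY to pp3. 4 ppages; refcounts: pp0:2 pp1:1 pp2:2 pp3:1
Op 3: write(P1, v1, 139). refcount(pp1)=1 -> write in place. 4 ppages; refcounts: pp0:2 pp1:1 pp2:2 pp3:1
Op 4: read(P0, v2) -> 45. No state change.
Op 5: fork(P1) -> P2. 4 ppages; refcounts: pp0:3 pp1:2 pp2:3 pp3:1
P0: v2 -> pp2 = 45
P1: v2 -> pp2 = 45
P2: v2 -> pp2 = 45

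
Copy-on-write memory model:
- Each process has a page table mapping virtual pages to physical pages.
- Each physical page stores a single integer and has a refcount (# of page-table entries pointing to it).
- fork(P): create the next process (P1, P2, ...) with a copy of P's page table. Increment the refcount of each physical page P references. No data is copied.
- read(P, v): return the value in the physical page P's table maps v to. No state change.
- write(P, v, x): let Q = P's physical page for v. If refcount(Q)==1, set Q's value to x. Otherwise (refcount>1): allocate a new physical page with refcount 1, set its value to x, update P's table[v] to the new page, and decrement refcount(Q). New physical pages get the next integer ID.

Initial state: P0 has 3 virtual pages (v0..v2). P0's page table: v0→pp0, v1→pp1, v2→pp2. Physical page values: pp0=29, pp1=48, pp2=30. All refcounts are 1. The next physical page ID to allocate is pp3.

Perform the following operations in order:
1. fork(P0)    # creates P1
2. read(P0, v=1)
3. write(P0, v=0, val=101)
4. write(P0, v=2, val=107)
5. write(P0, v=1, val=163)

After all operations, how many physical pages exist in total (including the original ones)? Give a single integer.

Answer: 6

Derivation:
Op 1: fork(P0) -> P1. 3 ppages; refcounts: pp0:2 pp1:2 pp2:2
Op 2: read(P0, v1) -> 48. No state change.
Op 3: write(P0, v0, 101). refcount(pp0)=2>1 -> COPY to pp3. 4 ppages; refcounts: pp0:1 pp1:2 pp2:2 pp3:1
Op 4: write(P0, v2, 107). refcount(pp2)=2>1 -> COPY to pp4. 5 ppages; refcounts: pp0:1 pp1:2 pp2:1 pp3:1 pp4:1
Op 5: write(P0, v1, 163). refcount(pp1)=2>1 -> COPY to pp5. 6 ppages; refcounts: pp0:1 pp1:1 pp2:1 pp3:1 pp4:1 pp5:1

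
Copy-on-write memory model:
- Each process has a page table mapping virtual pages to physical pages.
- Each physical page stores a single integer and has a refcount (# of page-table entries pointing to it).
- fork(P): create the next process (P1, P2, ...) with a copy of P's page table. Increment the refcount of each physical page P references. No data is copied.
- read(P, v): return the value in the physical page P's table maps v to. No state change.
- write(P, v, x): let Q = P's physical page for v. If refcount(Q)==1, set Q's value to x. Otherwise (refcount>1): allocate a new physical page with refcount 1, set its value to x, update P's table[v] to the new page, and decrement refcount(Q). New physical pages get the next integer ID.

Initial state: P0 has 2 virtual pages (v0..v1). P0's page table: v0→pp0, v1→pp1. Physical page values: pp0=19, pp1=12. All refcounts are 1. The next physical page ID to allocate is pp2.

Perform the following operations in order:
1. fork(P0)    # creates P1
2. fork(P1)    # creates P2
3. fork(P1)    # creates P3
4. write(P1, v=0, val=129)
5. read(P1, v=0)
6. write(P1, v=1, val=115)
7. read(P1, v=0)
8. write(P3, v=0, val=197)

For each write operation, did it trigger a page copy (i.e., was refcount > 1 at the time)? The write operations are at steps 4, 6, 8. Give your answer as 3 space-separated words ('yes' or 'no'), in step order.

Op 1: fork(P0) -> P1. 2 ppages; refcounts: pp0:2 pp1:2
Op 2: fork(P1) -> P2. 2 ppages; refcounts: pp0:3 pp1:3
Op 3: fork(P1) -> P3. 2 ppages; refcounts: pp0:4 pp1:4
Op 4: write(P1, v0, 129). refcount(pp0)=4>1 -> COPY to pp2. 3 ppages; refcounts: pp0:3 pp1:4 pp2:1
Op 5: read(P1, v0) -> 129. No state change.
Op 6: write(P1, v1, 115). refcount(pp1)=4>1 -> COPY to pp3. 4 ppages; refcounts: pp0:3 pp1:3 pp2:1 pp3:1
Op 7: read(P1, v0) -> 129. No state change.
Op 8: write(P3, v0, 197). refcount(pp0)=3>1 -> COPY to pp4. 5 ppages; refcounts: pp0:2 pp1:3 pp2:1 pp3:1 pp4:1

yes yes yes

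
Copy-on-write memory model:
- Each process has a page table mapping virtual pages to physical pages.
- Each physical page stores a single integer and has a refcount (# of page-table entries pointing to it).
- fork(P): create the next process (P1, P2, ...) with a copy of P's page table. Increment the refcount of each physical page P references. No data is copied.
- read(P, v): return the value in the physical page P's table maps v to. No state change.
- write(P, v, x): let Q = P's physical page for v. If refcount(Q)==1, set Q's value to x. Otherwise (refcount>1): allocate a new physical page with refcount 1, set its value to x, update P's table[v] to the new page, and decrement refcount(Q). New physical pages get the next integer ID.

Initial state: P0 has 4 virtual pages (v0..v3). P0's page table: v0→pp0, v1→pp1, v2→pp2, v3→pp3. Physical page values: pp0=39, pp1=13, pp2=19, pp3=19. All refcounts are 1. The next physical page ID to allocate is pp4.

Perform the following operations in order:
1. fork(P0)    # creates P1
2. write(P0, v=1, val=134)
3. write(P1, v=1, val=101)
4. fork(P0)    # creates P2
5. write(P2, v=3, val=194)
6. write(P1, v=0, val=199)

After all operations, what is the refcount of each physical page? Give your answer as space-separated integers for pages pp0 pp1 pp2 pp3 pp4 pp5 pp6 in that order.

Op 1: fork(P0) -> P1. 4 ppages; refcounts: pp0:2 pp1:2 pp2:2 pp3:2
Op 2: write(P0, v1, 134). refcount(pp1)=2>1 -> COPY to pp4. 5 ppages; refcounts: pp0:2 pp1:1 pp2:2 pp3:2 pp4:1
Op 3: write(P1, v1, 101). refcount(pp1)=1 -> write in place. 5 ppages; refcounts: pp0:2 pp1:1 pp2:2 pp3:2 pp4:1
Op 4: fork(P0) -> P2. 5 ppages; refcounts: pp0:3 pp1:1 pp2:3 pp3:3 pp4:2
Op 5: write(P2, v3, 194). refcount(pp3)=3>1 -> COPY to pp5. 6 ppages; refcounts: pp0:3 pp1:1 pp2:3 pp3:2 pp4:2 pp5:1
Op 6: write(P1, v0, 199). refcount(pp0)=3>1 -> COPY to pp6. 7 ppages; refcounts: pp0:2 pp1:1 pp2:3 pp3:2 pp4:2 pp5:1 pp6:1

Answer: 2 1 3 2 2 1 1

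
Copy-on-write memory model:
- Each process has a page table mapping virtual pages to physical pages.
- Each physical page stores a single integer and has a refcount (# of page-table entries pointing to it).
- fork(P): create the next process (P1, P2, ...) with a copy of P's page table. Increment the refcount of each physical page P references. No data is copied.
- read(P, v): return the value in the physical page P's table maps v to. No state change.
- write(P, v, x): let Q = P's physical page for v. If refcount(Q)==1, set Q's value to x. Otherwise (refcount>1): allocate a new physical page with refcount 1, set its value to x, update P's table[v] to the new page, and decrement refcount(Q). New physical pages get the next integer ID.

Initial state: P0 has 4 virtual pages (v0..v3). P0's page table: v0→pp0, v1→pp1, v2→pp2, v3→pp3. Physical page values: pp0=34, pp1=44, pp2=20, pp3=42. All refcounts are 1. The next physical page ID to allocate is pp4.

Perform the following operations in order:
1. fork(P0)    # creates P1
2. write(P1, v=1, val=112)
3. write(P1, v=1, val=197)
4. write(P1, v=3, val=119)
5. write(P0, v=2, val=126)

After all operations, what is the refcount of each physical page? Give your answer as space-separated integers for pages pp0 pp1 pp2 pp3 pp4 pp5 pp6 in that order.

Op 1: fork(P0) -> P1. 4 ppages; refcounts: pp0:2 pp1:2 pp2:2 pp3:2
Op 2: write(P1, v1, 112). refcount(pp1)=2>1 -> COPY to pp4. 5 ppages; refcounts: pp0:2 pp1:1 pp2:2 pp3:2 pp4:1
Op 3: write(P1, v1, 197). refcount(pp4)=1 -> write in place. 5 ppages; refcounts: pp0:2 pp1:1 pp2:2 pp3:2 pp4:1
Op 4: write(P1, v3, 119). refcount(pp3)=2>1 -> COPY to pp5. 6 ppages; refcounts: pp0:2 pp1:1 pp2:2 pp3:1 pp4:1 pp5:1
Op 5: write(P0, v2, 126). refcount(pp2)=2>1 -> COPY to pp6. 7 ppages; refcounts: pp0:2 pp1:1 pp2:1 pp3:1 pp4:1 pp5:1 pp6:1

Answer: 2 1 1 1 1 1 1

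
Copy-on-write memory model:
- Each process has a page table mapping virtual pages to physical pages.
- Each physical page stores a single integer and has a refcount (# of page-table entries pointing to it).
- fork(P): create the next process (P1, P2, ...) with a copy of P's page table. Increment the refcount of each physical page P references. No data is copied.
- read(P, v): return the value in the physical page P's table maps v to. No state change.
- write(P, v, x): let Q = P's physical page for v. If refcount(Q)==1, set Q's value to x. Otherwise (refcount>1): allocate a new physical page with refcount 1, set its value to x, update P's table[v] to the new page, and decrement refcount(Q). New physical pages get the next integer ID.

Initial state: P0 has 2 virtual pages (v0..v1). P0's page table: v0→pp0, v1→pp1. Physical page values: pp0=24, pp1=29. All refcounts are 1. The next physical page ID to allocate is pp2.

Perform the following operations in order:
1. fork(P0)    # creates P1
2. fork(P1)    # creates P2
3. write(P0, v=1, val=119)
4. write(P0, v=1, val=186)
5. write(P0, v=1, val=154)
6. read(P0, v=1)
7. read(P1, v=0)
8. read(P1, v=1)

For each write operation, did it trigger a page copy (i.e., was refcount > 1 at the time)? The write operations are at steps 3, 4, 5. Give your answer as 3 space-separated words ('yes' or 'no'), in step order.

Op 1: fork(P0) -> P1. 2 ppages; refcounts: pp0:2 pp1:2
Op 2: fork(P1) -> P2. 2 ppages; refcounts: pp0:3 pp1:3
Op 3: write(P0, v1, 119). refcount(pp1)=3>1 -> COPY to pp2. 3 ppages; refcounts: pp0:3 pp1:2 pp2:1
Op 4: write(P0, v1, 186). refcount(pp2)=1 -> write in place. 3 ppages; refcounts: pp0:3 pp1:2 pp2:1
Op 5: write(P0, v1, 154). refcount(pp2)=1 -> write in place. 3 ppages; refcounts: pp0:3 pp1:2 pp2:1
Op 6: read(P0, v1) -> 154. No state change.
Op 7: read(P1, v0) -> 24. No state change.
Op 8: read(P1, v1) -> 29. No state change.

yes no no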